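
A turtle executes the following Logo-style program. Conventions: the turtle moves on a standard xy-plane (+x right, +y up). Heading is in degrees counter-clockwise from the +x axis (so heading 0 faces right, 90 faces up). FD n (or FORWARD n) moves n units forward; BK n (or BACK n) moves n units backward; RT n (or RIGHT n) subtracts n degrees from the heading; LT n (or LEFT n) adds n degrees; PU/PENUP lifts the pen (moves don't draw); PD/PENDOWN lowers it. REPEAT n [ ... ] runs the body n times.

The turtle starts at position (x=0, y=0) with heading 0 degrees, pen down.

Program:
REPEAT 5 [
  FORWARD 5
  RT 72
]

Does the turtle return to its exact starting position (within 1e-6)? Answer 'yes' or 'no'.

Answer: yes

Derivation:
Executing turtle program step by step:
Start: pos=(0,0), heading=0, pen down
REPEAT 5 [
  -- iteration 1/5 --
  FD 5: (0,0) -> (5,0) [heading=0, draw]
  RT 72: heading 0 -> 288
  -- iteration 2/5 --
  FD 5: (5,0) -> (6.545,-4.755) [heading=288, draw]
  RT 72: heading 288 -> 216
  -- iteration 3/5 --
  FD 5: (6.545,-4.755) -> (2.5,-7.694) [heading=216, draw]
  RT 72: heading 216 -> 144
  -- iteration 4/5 --
  FD 5: (2.5,-7.694) -> (-1.545,-4.755) [heading=144, draw]
  RT 72: heading 144 -> 72
  -- iteration 5/5 --
  FD 5: (-1.545,-4.755) -> (0,0) [heading=72, draw]
  RT 72: heading 72 -> 0
]
Final: pos=(0,0), heading=0, 5 segment(s) drawn

Start position: (0, 0)
Final position: (0, 0)
Distance = 0; < 1e-6 -> CLOSED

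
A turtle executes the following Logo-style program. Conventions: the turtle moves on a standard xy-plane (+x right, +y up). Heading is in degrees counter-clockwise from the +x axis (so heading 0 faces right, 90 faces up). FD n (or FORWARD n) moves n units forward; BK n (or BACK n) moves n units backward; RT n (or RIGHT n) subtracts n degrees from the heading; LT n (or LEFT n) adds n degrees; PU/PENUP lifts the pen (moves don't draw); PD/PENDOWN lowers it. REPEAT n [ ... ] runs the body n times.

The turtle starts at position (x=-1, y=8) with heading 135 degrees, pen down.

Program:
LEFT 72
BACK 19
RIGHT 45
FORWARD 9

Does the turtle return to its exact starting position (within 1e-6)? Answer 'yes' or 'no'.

Executing turtle program step by step:
Start: pos=(-1,8), heading=135, pen down
LT 72: heading 135 -> 207
BK 19: (-1,8) -> (15.929,16.626) [heading=207, draw]
RT 45: heading 207 -> 162
FD 9: (15.929,16.626) -> (7.37,19.407) [heading=162, draw]
Final: pos=(7.37,19.407), heading=162, 2 segment(s) drawn

Start position: (-1, 8)
Final position: (7.37, 19.407)
Distance = 14.148; >= 1e-6 -> NOT closed

Answer: no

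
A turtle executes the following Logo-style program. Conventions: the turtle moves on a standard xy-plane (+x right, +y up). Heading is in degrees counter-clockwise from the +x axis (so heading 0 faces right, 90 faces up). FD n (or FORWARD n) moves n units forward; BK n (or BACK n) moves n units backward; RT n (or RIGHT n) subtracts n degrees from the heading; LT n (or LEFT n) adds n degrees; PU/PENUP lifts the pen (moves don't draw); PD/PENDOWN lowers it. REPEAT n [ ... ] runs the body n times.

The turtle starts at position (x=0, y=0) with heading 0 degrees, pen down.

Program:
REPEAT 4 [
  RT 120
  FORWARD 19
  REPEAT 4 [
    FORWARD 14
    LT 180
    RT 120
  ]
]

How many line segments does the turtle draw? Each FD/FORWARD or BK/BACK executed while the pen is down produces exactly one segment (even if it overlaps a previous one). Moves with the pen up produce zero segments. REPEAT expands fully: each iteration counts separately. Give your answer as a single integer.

Executing turtle program step by step:
Start: pos=(0,0), heading=0, pen down
REPEAT 4 [
  -- iteration 1/4 --
  RT 120: heading 0 -> 240
  FD 19: (0,0) -> (-9.5,-16.454) [heading=240, draw]
  REPEAT 4 [
    -- iteration 1/4 --
    FD 14: (-9.5,-16.454) -> (-16.5,-28.579) [heading=240, draw]
    LT 180: heading 240 -> 60
    RT 120: heading 60 -> 300
    -- iteration 2/4 --
    FD 14: (-16.5,-28.579) -> (-9.5,-40.703) [heading=300, draw]
    LT 180: heading 300 -> 120
    RT 120: heading 120 -> 0
    -- iteration 3/4 --
    FD 14: (-9.5,-40.703) -> (4.5,-40.703) [heading=0, draw]
    LT 180: heading 0 -> 180
    RT 120: heading 180 -> 60
    -- iteration 4/4 --
    FD 14: (4.5,-40.703) -> (11.5,-28.579) [heading=60, draw]
    LT 180: heading 60 -> 240
    RT 120: heading 240 -> 120
  ]
  -- iteration 2/4 --
  RT 120: heading 120 -> 0
  FD 19: (11.5,-28.579) -> (30.5,-28.579) [heading=0, draw]
  REPEAT 4 [
    -- iteration 1/4 --
    FD 14: (30.5,-28.579) -> (44.5,-28.579) [heading=0, draw]
    LT 180: heading 0 -> 180
    RT 120: heading 180 -> 60
    -- iteration 2/4 --
    FD 14: (44.5,-28.579) -> (51.5,-16.454) [heading=60, draw]
    LT 180: heading 60 -> 240
    RT 120: heading 240 -> 120
    -- iteration 3/4 --
    FD 14: (51.5,-16.454) -> (44.5,-4.33) [heading=120, draw]
    LT 180: heading 120 -> 300
    RT 120: heading 300 -> 180
    -- iteration 4/4 --
    FD 14: (44.5,-4.33) -> (30.5,-4.33) [heading=180, draw]
    LT 180: heading 180 -> 0
    RT 120: heading 0 -> 240
  ]
  -- iteration 3/4 --
  RT 120: heading 240 -> 120
  FD 19: (30.5,-4.33) -> (21,12.124) [heading=120, draw]
  REPEAT 4 [
    -- iteration 1/4 --
    FD 14: (21,12.124) -> (14,24.249) [heading=120, draw]
    LT 180: heading 120 -> 300
    RT 120: heading 300 -> 180
    -- iteration 2/4 --
    FD 14: (14,24.249) -> (0,24.249) [heading=180, draw]
    LT 180: heading 180 -> 0
    RT 120: heading 0 -> 240
    -- iteration 3/4 --
    FD 14: (0,24.249) -> (-7,12.124) [heading=240, draw]
    LT 180: heading 240 -> 60
    RT 120: heading 60 -> 300
    -- iteration 4/4 --
    FD 14: (-7,12.124) -> (0,0) [heading=300, draw]
    LT 180: heading 300 -> 120
    RT 120: heading 120 -> 0
  ]
  -- iteration 4/4 --
  RT 120: heading 0 -> 240
  FD 19: (0,0) -> (-9.5,-16.454) [heading=240, draw]
  REPEAT 4 [
    -- iteration 1/4 --
    FD 14: (-9.5,-16.454) -> (-16.5,-28.579) [heading=240, draw]
    LT 180: heading 240 -> 60
    RT 120: heading 60 -> 300
    -- iteration 2/4 --
    FD 14: (-16.5,-28.579) -> (-9.5,-40.703) [heading=300, draw]
    LT 180: heading 300 -> 120
    RT 120: heading 120 -> 0
    -- iteration 3/4 --
    FD 14: (-9.5,-40.703) -> (4.5,-40.703) [heading=0, draw]
    LT 180: heading 0 -> 180
    RT 120: heading 180 -> 60
    -- iteration 4/4 --
    FD 14: (4.5,-40.703) -> (11.5,-28.579) [heading=60, draw]
    LT 180: heading 60 -> 240
    RT 120: heading 240 -> 120
  ]
]
Final: pos=(11.5,-28.579), heading=120, 20 segment(s) drawn
Segments drawn: 20

Answer: 20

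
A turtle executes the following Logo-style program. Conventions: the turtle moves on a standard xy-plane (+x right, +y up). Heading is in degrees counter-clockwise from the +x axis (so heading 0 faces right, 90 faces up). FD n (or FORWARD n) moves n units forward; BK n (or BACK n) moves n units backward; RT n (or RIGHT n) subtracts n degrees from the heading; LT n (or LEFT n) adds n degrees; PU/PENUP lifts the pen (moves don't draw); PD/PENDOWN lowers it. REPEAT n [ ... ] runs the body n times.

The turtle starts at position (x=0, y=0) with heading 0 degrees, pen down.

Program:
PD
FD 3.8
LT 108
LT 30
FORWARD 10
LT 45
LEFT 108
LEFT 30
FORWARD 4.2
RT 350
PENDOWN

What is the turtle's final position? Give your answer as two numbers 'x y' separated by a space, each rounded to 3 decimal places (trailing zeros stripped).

Executing turtle program step by step:
Start: pos=(0,0), heading=0, pen down
PD: pen down
FD 3.8: (0,0) -> (3.8,0) [heading=0, draw]
LT 108: heading 0 -> 108
LT 30: heading 108 -> 138
FD 10: (3.8,0) -> (-3.631,6.691) [heading=138, draw]
LT 45: heading 138 -> 183
LT 108: heading 183 -> 291
LT 30: heading 291 -> 321
FD 4.2: (-3.631,6.691) -> (-0.367,4.048) [heading=321, draw]
RT 350: heading 321 -> 331
PD: pen down
Final: pos=(-0.367,4.048), heading=331, 3 segment(s) drawn

Answer: -0.367 4.048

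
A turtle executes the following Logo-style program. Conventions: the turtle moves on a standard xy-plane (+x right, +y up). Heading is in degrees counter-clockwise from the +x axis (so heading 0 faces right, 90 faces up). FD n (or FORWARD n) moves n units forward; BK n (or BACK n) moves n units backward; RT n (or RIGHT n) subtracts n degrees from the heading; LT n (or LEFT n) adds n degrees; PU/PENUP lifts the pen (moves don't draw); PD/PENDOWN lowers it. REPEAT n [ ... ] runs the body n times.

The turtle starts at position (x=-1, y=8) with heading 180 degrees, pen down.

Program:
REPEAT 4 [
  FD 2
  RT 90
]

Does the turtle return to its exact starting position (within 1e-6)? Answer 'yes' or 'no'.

Executing turtle program step by step:
Start: pos=(-1,8), heading=180, pen down
REPEAT 4 [
  -- iteration 1/4 --
  FD 2: (-1,8) -> (-3,8) [heading=180, draw]
  RT 90: heading 180 -> 90
  -- iteration 2/4 --
  FD 2: (-3,8) -> (-3,10) [heading=90, draw]
  RT 90: heading 90 -> 0
  -- iteration 3/4 --
  FD 2: (-3,10) -> (-1,10) [heading=0, draw]
  RT 90: heading 0 -> 270
  -- iteration 4/4 --
  FD 2: (-1,10) -> (-1,8) [heading=270, draw]
  RT 90: heading 270 -> 180
]
Final: pos=(-1,8), heading=180, 4 segment(s) drawn

Start position: (-1, 8)
Final position: (-1, 8)
Distance = 0; < 1e-6 -> CLOSED

Answer: yes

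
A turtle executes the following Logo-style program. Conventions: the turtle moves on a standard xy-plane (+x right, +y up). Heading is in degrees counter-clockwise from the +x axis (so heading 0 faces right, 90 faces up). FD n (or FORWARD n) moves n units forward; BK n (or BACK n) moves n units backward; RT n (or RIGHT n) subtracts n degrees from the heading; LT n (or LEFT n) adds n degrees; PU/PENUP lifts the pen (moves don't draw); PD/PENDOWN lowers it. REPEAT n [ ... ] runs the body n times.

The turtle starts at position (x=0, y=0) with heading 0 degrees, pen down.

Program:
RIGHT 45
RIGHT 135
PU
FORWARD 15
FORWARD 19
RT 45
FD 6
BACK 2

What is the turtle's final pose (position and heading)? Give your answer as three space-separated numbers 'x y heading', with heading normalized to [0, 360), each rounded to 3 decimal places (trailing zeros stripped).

Answer: -36.828 2.828 135

Derivation:
Executing turtle program step by step:
Start: pos=(0,0), heading=0, pen down
RT 45: heading 0 -> 315
RT 135: heading 315 -> 180
PU: pen up
FD 15: (0,0) -> (-15,0) [heading=180, move]
FD 19: (-15,0) -> (-34,0) [heading=180, move]
RT 45: heading 180 -> 135
FD 6: (-34,0) -> (-38.243,4.243) [heading=135, move]
BK 2: (-38.243,4.243) -> (-36.828,2.828) [heading=135, move]
Final: pos=(-36.828,2.828), heading=135, 0 segment(s) drawn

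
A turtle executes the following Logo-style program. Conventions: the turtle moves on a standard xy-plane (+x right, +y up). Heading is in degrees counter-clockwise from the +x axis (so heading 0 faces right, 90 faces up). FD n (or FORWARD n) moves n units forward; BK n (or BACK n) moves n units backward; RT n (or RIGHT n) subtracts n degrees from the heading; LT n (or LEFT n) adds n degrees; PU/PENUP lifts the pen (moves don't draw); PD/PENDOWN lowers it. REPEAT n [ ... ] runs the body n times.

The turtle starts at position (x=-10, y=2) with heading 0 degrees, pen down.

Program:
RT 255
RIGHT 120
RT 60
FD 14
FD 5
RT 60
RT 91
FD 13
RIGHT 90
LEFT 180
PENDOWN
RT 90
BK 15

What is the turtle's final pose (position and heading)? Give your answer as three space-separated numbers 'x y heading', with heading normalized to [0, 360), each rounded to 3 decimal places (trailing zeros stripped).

Executing turtle program step by step:
Start: pos=(-10,2), heading=0, pen down
RT 255: heading 0 -> 105
RT 120: heading 105 -> 345
RT 60: heading 345 -> 285
FD 14: (-10,2) -> (-6.377,-11.523) [heading=285, draw]
FD 5: (-6.377,-11.523) -> (-5.082,-16.353) [heading=285, draw]
RT 60: heading 285 -> 225
RT 91: heading 225 -> 134
FD 13: (-5.082,-16.353) -> (-14.113,-7.001) [heading=134, draw]
RT 90: heading 134 -> 44
LT 180: heading 44 -> 224
PD: pen down
RT 90: heading 224 -> 134
BK 15: (-14.113,-7.001) -> (-3.693,-17.791) [heading=134, draw]
Final: pos=(-3.693,-17.791), heading=134, 4 segment(s) drawn

Answer: -3.693 -17.791 134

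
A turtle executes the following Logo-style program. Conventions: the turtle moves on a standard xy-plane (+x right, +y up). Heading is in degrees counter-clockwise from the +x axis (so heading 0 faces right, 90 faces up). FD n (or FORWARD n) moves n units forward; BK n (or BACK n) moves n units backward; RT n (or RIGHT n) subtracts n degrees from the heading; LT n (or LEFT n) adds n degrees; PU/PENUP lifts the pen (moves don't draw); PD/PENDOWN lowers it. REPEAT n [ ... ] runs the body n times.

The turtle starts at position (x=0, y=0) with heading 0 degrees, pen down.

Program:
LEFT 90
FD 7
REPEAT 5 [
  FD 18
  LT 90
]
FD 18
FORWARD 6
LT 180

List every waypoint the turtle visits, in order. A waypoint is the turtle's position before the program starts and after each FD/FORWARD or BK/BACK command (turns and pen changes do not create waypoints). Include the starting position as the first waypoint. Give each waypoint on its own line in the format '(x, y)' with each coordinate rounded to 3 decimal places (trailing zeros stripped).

Executing turtle program step by step:
Start: pos=(0,0), heading=0, pen down
LT 90: heading 0 -> 90
FD 7: (0,0) -> (0,7) [heading=90, draw]
REPEAT 5 [
  -- iteration 1/5 --
  FD 18: (0,7) -> (0,25) [heading=90, draw]
  LT 90: heading 90 -> 180
  -- iteration 2/5 --
  FD 18: (0,25) -> (-18,25) [heading=180, draw]
  LT 90: heading 180 -> 270
  -- iteration 3/5 --
  FD 18: (-18,25) -> (-18,7) [heading=270, draw]
  LT 90: heading 270 -> 0
  -- iteration 4/5 --
  FD 18: (-18,7) -> (0,7) [heading=0, draw]
  LT 90: heading 0 -> 90
  -- iteration 5/5 --
  FD 18: (0,7) -> (0,25) [heading=90, draw]
  LT 90: heading 90 -> 180
]
FD 18: (0,25) -> (-18,25) [heading=180, draw]
FD 6: (-18,25) -> (-24,25) [heading=180, draw]
LT 180: heading 180 -> 0
Final: pos=(-24,25), heading=0, 8 segment(s) drawn
Waypoints (9 total):
(0, 0)
(0, 7)
(0, 25)
(-18, 25)
(-18, 7)
(0, 7)
(0, 25)
(-18, 25)
(-24, 25)

Answer: (0, 0)
(0, 7)
(0, 25)
(-18, 25)
(-18, 7)
(0, 7)
(0, 25)
(-18, 25)
(-24, 25)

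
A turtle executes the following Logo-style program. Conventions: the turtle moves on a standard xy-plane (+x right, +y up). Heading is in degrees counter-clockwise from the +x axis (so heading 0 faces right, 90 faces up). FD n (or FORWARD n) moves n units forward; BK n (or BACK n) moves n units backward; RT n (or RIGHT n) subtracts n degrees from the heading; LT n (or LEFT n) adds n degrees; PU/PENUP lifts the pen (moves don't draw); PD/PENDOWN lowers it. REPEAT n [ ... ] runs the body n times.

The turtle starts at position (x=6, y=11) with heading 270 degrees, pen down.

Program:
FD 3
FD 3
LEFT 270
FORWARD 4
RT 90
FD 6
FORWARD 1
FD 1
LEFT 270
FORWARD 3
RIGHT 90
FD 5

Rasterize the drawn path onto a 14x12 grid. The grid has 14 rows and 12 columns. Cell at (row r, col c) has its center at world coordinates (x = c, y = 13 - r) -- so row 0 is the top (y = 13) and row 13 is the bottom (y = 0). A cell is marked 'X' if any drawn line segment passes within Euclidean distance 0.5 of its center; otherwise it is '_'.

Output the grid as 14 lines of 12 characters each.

Answer: __XXXX______
__X__X______
__X__XX_____
__X__XX_____
__X__XX_____
__X__XX_____
__X___X_____
__X___X_____
__XXXXX_____
____________
____________
____________
____________
____________

Derivation:
Segment 0: (6,11) -> (6,8)
Segment 1: (6,8) -> (6,5)
Segment 2: (6,5) -> (2,5)
Segment 3: (2,5) -> (2,11)
Segment 4: (2,11) -> (2,12)
Segment 5: (2,12) -> (2,13)
Segment 6: (2,13) -> (5,13)
Segment 7: (5,13) -> (5,8)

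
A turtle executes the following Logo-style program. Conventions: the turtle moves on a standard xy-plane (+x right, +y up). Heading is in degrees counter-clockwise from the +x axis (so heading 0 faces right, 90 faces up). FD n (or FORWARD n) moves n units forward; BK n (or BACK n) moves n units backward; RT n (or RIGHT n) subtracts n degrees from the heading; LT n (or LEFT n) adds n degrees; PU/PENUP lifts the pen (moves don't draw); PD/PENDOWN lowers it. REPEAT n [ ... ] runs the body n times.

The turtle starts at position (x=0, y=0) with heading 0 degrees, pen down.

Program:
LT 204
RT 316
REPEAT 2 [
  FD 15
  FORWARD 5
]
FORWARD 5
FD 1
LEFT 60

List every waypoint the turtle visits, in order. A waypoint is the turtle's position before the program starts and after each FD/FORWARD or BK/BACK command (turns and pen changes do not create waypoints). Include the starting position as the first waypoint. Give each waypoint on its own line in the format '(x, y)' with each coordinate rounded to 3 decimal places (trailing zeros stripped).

Executing turtle program step by step:
Start: pos=(0,0), heading=0, pen down
LT 204: heading 0 -> 204
RT 316: heading 204 -> 248
REPEAT 2 [
  -- iteration 1/2 --
  FD 15: (0,0) -> (-5.619,-13.908) [heading=248, draw]
  FD 5: (-5.619,-13.908) -> (-7.492,-18.544) [heading=248, draw]
  -- iteration 2/2 --
  FD 15: (-7.492,-18.544) -> (-13.111,-32.451) [heading=248, draw]
  FD 5: (-13.111,-32.451) -> (-14.984,-37.087) [heading=248, draw]
]
FD 5: (-14.984,-37.087) -> (-16.857,-41.723) [heading=248, draw]
FD 1: (-16.857,-41.723) -> (-17.232,-42.65) [heading=248, draw]
LT 60: heading 248 -> 308
Final: pos=(-17.232,-42.65), heading=308, 6 segment(s) drawn
Waypoints (7 total):
(0, 0)
(-5.619, -13.908)
(-7.492, -18.544)
(-13.111, -32.451)
(-14.984, -37.087)
(-16.857, -41.723)
(-17.232, -42.65)

Answer: (0, 0)
(-5.619, -13.908)
(-7.492, -18.544)
(-13.111, -32.451)
(-14.984, -37.087)
(-16.857, -41.723)
(-17.232, -42.65)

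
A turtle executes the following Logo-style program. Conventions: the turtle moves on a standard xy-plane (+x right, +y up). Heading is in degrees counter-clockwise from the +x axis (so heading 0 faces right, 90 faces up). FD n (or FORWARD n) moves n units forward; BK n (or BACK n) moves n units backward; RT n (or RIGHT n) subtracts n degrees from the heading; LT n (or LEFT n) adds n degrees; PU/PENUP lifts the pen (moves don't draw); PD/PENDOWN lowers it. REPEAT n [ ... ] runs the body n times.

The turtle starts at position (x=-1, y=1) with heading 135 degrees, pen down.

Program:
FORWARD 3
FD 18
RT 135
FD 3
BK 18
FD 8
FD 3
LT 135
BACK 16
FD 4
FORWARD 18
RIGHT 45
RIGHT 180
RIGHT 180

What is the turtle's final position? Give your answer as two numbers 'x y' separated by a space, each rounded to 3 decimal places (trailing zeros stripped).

Executing turtle program step by step:
Start: pos=(-1,1), heading=135, pen down
FD 3: (-1,1) -> (-3.121,3.121) [heading=135, draw]
FD 18: (-3.121,3.121) -> (-15.849,15.849) [heading=135, draw]
RT 135: heading 135 -> 0
FD 3: (-15.849,15.849) -> (-12.849,15.849) [heading=0, draw]
BK 18: (-12.849,15.849) -> (-30.849,15.849) [heading=0, draw]
FD 8: (-30.849,15.849) -> (-22.849,15.849) [heading=0, draw]
FD 3: (-22.849,15.849) -> (-19.849,15.849) [heading=0, draw]
LT 135: heading 0 -> 135
BK 16: (-19.849,15.849) -> (-8.536,4.536) [heading=135, draw]
FD 4: (-8.536,4.536) -> (-11.364,7.364) [heading=135, draw]
FD 18: (-11.364,7.364) -> (-24.092,20.092) [heading=135, draw]
RT 45: heading 135 -> 90
RT 180: heading 90 -> 270
RT 180: heading 270 -> 90
Final: pos=(-24.092,20.092), heading=90, 9 segment(s) drawn

Answer: -24.092 20.092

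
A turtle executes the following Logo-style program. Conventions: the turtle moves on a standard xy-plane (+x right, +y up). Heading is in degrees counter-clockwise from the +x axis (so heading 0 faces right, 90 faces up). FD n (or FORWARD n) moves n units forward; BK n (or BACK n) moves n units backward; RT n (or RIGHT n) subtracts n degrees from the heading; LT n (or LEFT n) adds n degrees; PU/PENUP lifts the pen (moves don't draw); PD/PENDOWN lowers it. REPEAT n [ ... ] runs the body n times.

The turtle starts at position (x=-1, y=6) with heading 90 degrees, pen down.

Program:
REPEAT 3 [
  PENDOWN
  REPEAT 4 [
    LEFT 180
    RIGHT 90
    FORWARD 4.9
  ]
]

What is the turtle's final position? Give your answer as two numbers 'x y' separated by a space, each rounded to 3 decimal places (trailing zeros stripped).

Executing turtle program step by step:
Start: pos=(-1,6), heading=90, pen down
REPEAT 3 [
  -- iteration 1/3 --
  PD: pen down
  REPEAT 4 [
    -- iteration 1/4 --
    LT 180: heading 90 -> 270
    RT 90: heading 270 -> 180
    FD 4.9: (-1,6) -> (-5.9,6) [heading=180, draw]
    -- iteration 2/4 --
    LT 180: heading 180 -> 0
    RT 90: heading 0 -> 270
    FD 4.9: (-5.9,6) -> (-5.9,1.1) [heading=270, draw]
    -- iteration 3/4 --
    LT 180: heading 270 -> 90
    RT 90: heading 90 -> 0
    FD 4.9: (-5.9,1.1) -> (-1,1.1) [heading=0, draw]
    -- iteration 4/4 --
    LT 180: heading 0 -> 180
    RT 90: heading 180 -> 90
    FD 4.9: (-1,1.1) -> (-1,6) [heading=90, draw]
  ]
  -- iteration 2/3 --
  PD: pen down
  REPEAT 4 [
    -- iteration 1/4 --
    LT 180: heading 90 -> 270
    RT 90: heading 270 -> 180
    FD 4.9: (-1,6) -> (-5.9,6) [heading=180, draw]
    -- iteration 2/4 --
    LT 180: heading 180 -> 0
    RT 90: heading 0 -> 270
    FD 4.9: (-5.9,6) -> (-5.9,1.1) [heading=270, draw]
    -- iteration 3/4 --
    LT 180: heading 270 -> 90
    RT 90: heading 90 -> 0
    FD 4.9: (-5.9,1.1) -> (-1,1.1) [heading=0, draw]
    -- iteration 4/4 --
    LT 180: heading 0 -> 180
    RT 90: heading 180 -> 90
    FD 4.9: (-1,1.1) -> (-1,6) [heading=90, draw]
  ]
  -- iteration 3/3 --
  PD: pen down
  REPEAT 4 [
    -- iteration 1/4 --
    LT 180: heading 90 -> 270
    RT 90: heading 270 -> 180
    FD 4.9: (-1,6) -> (-5.9,6) [heading=180, draw]
    -- iteration 2/4 --
    LT 180: heading 180 -> 0
    RT 90: heading 0 -> 270
    FD 4.9: (-5.9,6) -> (-5.9,1.1) [heading=270, draw]
    -- iteration 3/4 --
    LT 180: heading 270 -> 90
    RT 90: heading 90 -> 0
    FD 4.9: (-5.9,1.1) -> (-1,1.1) [heading=0, draw]
    -- iteration 4/4 --
    LT 180: heading 0 -> 180
    RT 90: heading 180 -> 90
    FD 4.9: (-1,1.1) -> (-1,6) [heading=90, draw]
  ]
]
Final: pos=(-1,6), heading=90, 12 segment(s) drawn

Answer: -1 6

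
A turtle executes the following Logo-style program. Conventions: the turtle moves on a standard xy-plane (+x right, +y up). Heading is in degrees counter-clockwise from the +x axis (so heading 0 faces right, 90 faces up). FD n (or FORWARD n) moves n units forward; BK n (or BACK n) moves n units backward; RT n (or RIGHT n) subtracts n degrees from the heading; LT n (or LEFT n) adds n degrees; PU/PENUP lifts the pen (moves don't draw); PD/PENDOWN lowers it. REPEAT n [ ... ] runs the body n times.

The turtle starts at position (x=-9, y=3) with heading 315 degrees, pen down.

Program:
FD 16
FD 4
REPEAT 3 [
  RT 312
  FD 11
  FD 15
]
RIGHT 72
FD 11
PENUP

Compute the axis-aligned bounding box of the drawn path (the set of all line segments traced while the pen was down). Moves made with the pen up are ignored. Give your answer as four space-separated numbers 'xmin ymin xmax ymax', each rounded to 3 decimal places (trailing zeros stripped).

Answer: -9 -11.142 53.203 41.098

Derivation:
Executing turtle program step by step:
Start: pos=(-9,3), heading=315, pen down
FD 16: (-9,3) -> (2.314,-8.314) [heading=315, draw]
FD 4: (2.314,-8.314) -> (5.142,-11.142) [heading=315, draw]
REPEAT 3 [
  -- iteration 1/3 --
  RT 312: heading 315 -> 3
  FD 11: (5.142,-11.142) -> (16.127,-10.566) [heading=3, draw]
  FD 15: (16.127,-10.566) -> (31.107,-9.781) [heading=3, draw]
  -- iteration 2/3 --
  RT 312: heading 3 -> 51
  FD 11: (31.107,-9.781) -> (38.029,-1.233) [heading=51, draw]
  FD 15: (38.029,-1.233) -> (47.469,10.424) [heading=51, draw]
  -- iteration 3/3 --
  RT 312: heading 51 -> 99
  FD 11: (47.469,10.424) -> (45.748,21.289) [heading=99, draw]
  FD 15: (45.748,21.289) -> (43.402,36.104) [heading=99, draw]
]
RT 72: heading 99 -> 27
FD 11: (43.402,36.104) -> (53.203,41.098) [heading=27, draw]
PU: pen up
Final: pos=(53.203,41.098), heading=27, 9 segment(s) drawn

Segment endpoints: x in {-9, 2.314, 5.142, 16.127, 31.107, 38.029, 43.402, 45.748, 47.469, 53.203}, y in {-11.142, -10.566, -9.781, -8.314, -1.233, 3, 10.424, 21.289, 36.104, 41.098}
xmin=-9, ymin=-11.142, xmax=53.203, ymax=41.098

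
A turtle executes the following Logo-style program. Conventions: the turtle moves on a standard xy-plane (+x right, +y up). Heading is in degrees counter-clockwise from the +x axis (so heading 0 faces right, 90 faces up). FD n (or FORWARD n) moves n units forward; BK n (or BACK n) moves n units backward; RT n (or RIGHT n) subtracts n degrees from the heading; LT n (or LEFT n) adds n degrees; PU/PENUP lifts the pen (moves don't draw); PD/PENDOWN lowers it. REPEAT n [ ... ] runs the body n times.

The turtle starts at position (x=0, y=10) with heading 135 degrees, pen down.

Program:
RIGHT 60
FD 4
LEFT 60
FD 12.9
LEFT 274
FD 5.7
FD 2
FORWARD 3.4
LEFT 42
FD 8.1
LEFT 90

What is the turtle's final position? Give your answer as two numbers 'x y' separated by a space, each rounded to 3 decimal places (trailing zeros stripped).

Answer: -0.946 39.461

Derivation:
Executing turtle program step by step:
Start: pos=(0,10), heading=135, pen down
RT 60: heading 135 -> 75
FD 4: (0,10) -> (1.035,13.864) [heading=75, draw]
LT 60: heading 75 -> 135
FD 12.9: (1.035,13.864) -> (-8.086,22.985) [heading=135, draw]
LT 274: heading 135 -> 49
FD 5.7: (-8.086,22.985) -> (-4.347,27.287) [heading=49, draw]
FD 2: (-4.347,27.287) -> (-3.035,28.797) [heading=49, draw]
FD 3.4: (-3.035,28.797) -> (-0.804,31.363) [heading=49, draw]
LT 42: heading 49 -> 91
FD 8.1: (-0.804,31.363) -> (-0.946,39.461) [heading=91, draw]
LT 90: heading 91 -> 181
Final: pos=(-0.946,39.461), heading=181, 6 segment(s) drawn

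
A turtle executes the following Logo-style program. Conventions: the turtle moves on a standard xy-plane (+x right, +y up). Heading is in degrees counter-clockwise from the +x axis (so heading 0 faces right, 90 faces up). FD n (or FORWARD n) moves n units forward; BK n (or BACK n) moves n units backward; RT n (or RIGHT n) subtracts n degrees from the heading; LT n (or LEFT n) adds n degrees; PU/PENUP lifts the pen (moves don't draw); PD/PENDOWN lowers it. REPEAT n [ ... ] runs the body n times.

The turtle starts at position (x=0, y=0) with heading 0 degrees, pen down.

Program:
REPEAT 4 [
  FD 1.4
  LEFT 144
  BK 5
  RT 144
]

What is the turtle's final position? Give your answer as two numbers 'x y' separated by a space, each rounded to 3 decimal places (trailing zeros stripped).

Executing turtle program step by step:
Start: pos=(0,0), heading=0, pen down
REPEAT 4 [
  -- iteration 1/4 --
  FD 1.4: (0,0) -> (1.4,0) [heading=0, draw]
  LT 144: heading 0 -> 144
  BK 5: (1.4,0) -> (5.445,-2.939) [heading=144, draw]
  RT 144: heading 144 -> 0
  -- iteration 2/4 --
  FD 1.4: (5.445,-2.939) -> (6.845,-2.939) [heading=0, draw]
  LT 144: heading 0 -> 144
  BK 5: (6.845,-2.939) -> (10.89,-5.878) [heading=144, draw]
  RT 144: heading 144 -> 0
  -- iteration 3/4 --
  FD 1.4: (10.89,-5.878) -> (12.29,-5.878) [heading=0, draw]
  LT 144: heading 0 -> 144
  BK 5: (12.29,-5.878) -> (16.335,-8.817) [heading=144, draw]
  RT 144: heading 144 -> 0
  -- iteration 4/4 --
  FD 1.4: (16.335,-8.817) -> (17.735,-8.817) [heading=0, draw]
  LT 144: heading 0 -> 144
  BK 5: (17.735,-8.817) -> (21.78,-11.756) [heading=144, draw]
  RT 144: heading 144 -> 0
]
Final: pos=(21.78,-11.756), heading=0, 8 segment(s) drawn

Answer: 21.78 -11.756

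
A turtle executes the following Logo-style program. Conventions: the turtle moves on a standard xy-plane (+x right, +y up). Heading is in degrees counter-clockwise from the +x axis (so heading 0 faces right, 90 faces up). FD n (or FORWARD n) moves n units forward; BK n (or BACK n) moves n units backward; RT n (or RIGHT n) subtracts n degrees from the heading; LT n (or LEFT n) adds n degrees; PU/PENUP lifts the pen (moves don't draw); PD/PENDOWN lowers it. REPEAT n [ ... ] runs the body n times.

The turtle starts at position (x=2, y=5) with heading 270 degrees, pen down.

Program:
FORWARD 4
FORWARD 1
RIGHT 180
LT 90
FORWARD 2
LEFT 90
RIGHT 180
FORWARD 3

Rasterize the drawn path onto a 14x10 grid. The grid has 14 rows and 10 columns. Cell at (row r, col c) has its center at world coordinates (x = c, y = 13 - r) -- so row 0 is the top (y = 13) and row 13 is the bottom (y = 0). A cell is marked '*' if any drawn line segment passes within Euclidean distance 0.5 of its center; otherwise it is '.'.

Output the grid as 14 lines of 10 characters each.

Answer: ..........
..........
..........
..........
..........
..........
..........
..........
..*.......
..*.......
*.*.......
*.*.......
*.*.......
***.......

Derivation:
Segment 0: (2,5) -> (2,1)
Segment 1: (2,1) -> (2,0)
Segment 2: (2,0) -> (-0,0)
Segment 3: (-0,0) -> (-0,3)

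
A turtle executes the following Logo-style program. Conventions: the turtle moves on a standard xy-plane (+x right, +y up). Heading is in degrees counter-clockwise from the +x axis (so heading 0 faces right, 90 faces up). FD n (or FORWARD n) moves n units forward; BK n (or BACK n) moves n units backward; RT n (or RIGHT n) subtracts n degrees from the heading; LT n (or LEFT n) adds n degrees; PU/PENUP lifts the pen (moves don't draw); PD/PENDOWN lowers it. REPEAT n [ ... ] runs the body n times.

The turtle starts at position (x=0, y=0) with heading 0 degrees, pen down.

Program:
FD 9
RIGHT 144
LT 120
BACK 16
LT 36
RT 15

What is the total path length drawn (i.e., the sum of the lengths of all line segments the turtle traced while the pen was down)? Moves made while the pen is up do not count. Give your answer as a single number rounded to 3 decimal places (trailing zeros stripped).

Executing turtle program step by step:
Start: pos=(0,0), heading=0, pen down
FD 9: (0,0) -> (9,0) [heading=0, draw]
RT 144: heading 0 -> 216
LT 120: heading 216 -> 336
BK 16: (9,0) -> (-5.617,6.508) [heading=336, draw]
LT 36: heading 336 -> 12
RT 15: heading 12 -> 357
Final: pos=(-5.617,6.508), heading=357, 2 segment(s) drawn

Segment lengths:
  seg 1: (0,0) -> (9,0), length = 9
  seg 2: (9,0) -> (-5.617,6.508), length = 16
Total = 25

Answer: 25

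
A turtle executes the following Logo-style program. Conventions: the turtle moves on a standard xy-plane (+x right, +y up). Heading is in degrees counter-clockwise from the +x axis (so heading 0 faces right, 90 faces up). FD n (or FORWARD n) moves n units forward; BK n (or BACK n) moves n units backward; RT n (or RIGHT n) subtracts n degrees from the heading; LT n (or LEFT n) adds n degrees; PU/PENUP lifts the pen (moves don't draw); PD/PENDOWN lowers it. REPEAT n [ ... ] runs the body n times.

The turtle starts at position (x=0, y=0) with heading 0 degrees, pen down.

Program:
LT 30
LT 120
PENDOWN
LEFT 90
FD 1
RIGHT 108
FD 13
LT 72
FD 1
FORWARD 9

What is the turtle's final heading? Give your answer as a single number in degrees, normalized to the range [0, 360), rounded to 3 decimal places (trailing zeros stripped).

Answer: 204

Derivation:
Executing turtle program step by step:
Start: pos=(0,0), heading=0, pen down
LT 30: heading 0 -> 30
LT 120: heading 30 -> 150
PD: pen down
LT 90: heading 150 -> 240
FD 1: (0,0) -> (-0.5,-0.866) [heading=240, draw]
RT 108: heading 240 -> 132
FD 13: (-0.5,-0.866) -> (-9.199,8.795) [heading=132, draw]
LT 72: heading 132 -> 204
FD 1: (-9.199,8.795) -> (-10.112,8.388) [heading=204, draw]
FD 9: (-10.112,8.388) -> (-18.334,4.727) [heading=204, draw]
Final: pos=(-18.334,4.727), heading=204, 4 segment(s) drawn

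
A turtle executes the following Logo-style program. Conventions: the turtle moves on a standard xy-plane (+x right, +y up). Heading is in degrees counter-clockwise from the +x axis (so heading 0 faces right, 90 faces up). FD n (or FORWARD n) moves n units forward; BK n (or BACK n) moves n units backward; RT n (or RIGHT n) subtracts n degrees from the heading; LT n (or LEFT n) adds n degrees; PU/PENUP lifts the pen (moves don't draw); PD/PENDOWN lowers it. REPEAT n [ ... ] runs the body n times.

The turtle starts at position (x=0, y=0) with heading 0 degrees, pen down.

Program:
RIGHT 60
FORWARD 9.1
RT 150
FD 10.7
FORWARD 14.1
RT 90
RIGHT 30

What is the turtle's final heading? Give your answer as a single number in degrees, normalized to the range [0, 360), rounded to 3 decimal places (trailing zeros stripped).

Executing turtle program step by step:
Start: pos=(0,0), heading=0, pen down
RT 60: heading 0 -> 300
FD 9.1: (0,0) -> (4.55,-7.881) [heading=300, draw]
RT 150: heading 300 -> 150
FD 10.7: (4.55,-7.881) -> (-4.716,-2.531) [heading=150, draw]
FD 14.1: (-4.716,-2.531) -> (-16.927,4.519) [heading=150, draw]
RT 90: heading 150 -> 60
RT 30: heading 60 -> 30
Final: pos=(-16.927,4.519), heading=30, 3 segment(s) drawn

Answer: 30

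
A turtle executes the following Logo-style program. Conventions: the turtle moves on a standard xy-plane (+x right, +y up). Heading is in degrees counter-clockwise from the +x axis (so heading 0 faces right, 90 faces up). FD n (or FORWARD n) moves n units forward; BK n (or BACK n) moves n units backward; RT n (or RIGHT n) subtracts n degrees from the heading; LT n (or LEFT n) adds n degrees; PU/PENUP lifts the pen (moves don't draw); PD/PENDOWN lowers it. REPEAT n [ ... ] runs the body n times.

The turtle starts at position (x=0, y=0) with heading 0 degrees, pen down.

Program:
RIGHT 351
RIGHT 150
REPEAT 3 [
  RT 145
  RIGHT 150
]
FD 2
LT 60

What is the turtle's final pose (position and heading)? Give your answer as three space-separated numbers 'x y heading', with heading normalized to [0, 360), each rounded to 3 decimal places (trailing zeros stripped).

Answer: 1.176 1.618 114

Derivation:
Executing turtle program step by step:
Start: pos=(0,0), heading=0, pen down
RT 351: heading 0 -> 9
RT 150: heading 9 -> 219
REPEAT 3 [
  -- iteration 1/3 --
  RT 145: heading 219 -> 74
  RT 150: heading 74 -> 284
  -- iteration 2/3 --
  RT 145: heading 284 -> 139
  RT 150: heading 139 -> 349
  -- iteration 3/3 --
  RT 145: heading 349 -> 204
  RT 150: heading 204 -> 54
]
FD 2: (0,0) -> (1.176,1.618) [heading=54, draw]
LT 60: heading 54 -> 114
Final: pos=(1.176,1.618), heading=114, 1 segment(s) drawn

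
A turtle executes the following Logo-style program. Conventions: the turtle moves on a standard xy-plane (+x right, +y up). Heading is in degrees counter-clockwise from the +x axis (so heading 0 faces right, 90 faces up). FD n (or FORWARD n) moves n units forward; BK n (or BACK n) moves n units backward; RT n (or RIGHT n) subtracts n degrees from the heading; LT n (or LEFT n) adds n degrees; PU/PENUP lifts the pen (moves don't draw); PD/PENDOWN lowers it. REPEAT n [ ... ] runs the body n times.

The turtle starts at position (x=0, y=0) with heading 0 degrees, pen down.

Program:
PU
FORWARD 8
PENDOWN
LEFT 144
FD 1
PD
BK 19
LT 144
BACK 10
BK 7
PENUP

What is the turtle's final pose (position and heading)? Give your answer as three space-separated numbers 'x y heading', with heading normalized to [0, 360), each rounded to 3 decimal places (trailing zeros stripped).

Executing turtle program step by step:
Start: pos=(0,0), heading=0, pen down
PU: pen up
FD 8: (0,0) -> (8,0) [heading=0, move]
PD: pen down
LT 144: heading 0 -> 144
FD 1: (8,0) -> (7.191,0.588) [heading=144, draw]
PD: pen down
BK 19: (7.191,0.588) -> (22.562,-10.58) [heading=144, draw]
LT 144: heading 144 -> 288
BK 10: (22.562,-10.58) -> (19.472,-1.07) [heading=288, draw]
BK 7: (19.472,-1.07) -> (17.309,5.588) [heading=288, draw]
PU: pen up
Final: pos=(17.309,5.588), heading=288, 4 segment(s) drawn

Answer: 17.309 5.588 288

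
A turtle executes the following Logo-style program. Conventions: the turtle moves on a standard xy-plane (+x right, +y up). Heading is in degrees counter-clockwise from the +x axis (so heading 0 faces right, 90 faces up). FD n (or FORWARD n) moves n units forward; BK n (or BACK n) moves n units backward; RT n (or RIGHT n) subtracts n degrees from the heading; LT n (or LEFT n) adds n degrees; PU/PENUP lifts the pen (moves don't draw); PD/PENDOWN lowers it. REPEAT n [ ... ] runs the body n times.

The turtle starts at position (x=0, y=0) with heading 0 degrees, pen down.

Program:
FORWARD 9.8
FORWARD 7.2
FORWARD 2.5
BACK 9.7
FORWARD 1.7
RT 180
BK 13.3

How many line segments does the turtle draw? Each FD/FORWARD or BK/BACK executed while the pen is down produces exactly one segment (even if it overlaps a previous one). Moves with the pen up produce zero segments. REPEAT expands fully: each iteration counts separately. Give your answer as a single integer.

Answer: 6

Derivation:
Executing turtle program step by step:
Start: pos=(0,0), heading=0, pen down
FD 9.8: (0,0) -> (9.8,0) [heading=0, draw]
FD 7.2: (9.8,0) -> (17,0) [heading=0, draw]
FD 2.5: (17,0) -> (19.5,0) [heading=0, draw]
BK 9.7: (19.5,0) -> (9.8,0) [heading=0, draw]
FD 1.7: (9.8,0) -> (11.5,0) [heading=0, draw]
RT 180: heading 0 -> 180
BK 13.3: (11.5,0) -> (24.8,0) [heading=180, draw]
Final: pos=(24.8,0), heading=180, 6 segment(s) drawn
Segments drawn: 6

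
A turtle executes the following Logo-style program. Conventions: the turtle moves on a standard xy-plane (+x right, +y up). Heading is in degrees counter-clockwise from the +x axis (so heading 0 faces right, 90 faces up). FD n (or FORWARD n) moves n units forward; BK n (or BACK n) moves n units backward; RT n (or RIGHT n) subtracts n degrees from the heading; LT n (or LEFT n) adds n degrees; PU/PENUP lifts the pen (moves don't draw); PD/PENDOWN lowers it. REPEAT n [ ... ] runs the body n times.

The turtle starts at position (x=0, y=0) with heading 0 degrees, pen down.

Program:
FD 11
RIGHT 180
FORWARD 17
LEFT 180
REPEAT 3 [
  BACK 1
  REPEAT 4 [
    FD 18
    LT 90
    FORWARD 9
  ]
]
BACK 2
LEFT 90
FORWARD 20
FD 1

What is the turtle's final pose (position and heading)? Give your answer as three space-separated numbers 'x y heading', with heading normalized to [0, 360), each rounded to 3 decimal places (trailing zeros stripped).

Executing turtle program step by step:
Start: pos=(0,0), heading=0, pen down
FD 11: (0,0) -> (11,0) [heading=0, draw]
RT 180: heading 0 -> 180
FD 17: (11,0) -> (-6,0) [heading=180, draw]
LT 180: heading 180 -> 0
REPEAT 3 [
  -- iteration 1/3 --
  BK 1: (-6,0) -> (-7,0) [heading=0, draw]
  REPEAT 4 [
    -- iteration 1/4 --
    FD 18: (-7,0) -> (11,0) [heading=0, draw]
    LT 90: heading 0 -> 90
    FD 9: (11,0) -> (11,9) [heading=90, draw]
    -- iteration 2/4 --
    FD 18: (11,9) -> (11,27) [heading=90, draw]
    LT 90: heading 90 -> 180
    FD 9: (11,27) -> (2,27) [heading=180, draw]
    -- iteration 3/4 --
    FD 18: (2,27) -> (-16,27) [heading=180, draw]
    LT 90: heading 180 -> 270
    FD 9: (-16,27) -> (-16,18) [heading=270, draw]
    -- iteration 4/4 --
    FD 18: (-16,18) -> (-16,0) [heading=270, draw]
    LT 90: heading 270 -> 0
    FD 9: (-16,0) -> (-7,0) [heading=0, draw]
  ]
  -- iteration 2/3 --
  BK 1: (-7,0) -> (-8,0) [heading=0, draw]
  REPEAT 4 [
    -- iteration 1/4 --
    FD 18: (-8,0) -> (10,0) [heading=0, draw]
    LT 90: heading 0 -> 90
    FD 9: (10,0) -> (10,9) [heading=90, draw]
    -- iteration 2/4 --
    FD 18: (10,9) -> (10,27) [heading=90, draw]
    LT 90: heading 90 -> 180
    FD 9: (10,27) -> (1,27) [heading=180, draw]
    -- iteration 3/4 --
    FD 18: (1,27) -> (-17,27) [heading=180, draw]
    LT 90: heading 180 -> 270
    FD 9: (-17,27) -> (-17,18) [heading=270, draw]
    -- iteration 4/4 --
    FD 18: (-17,18) -> (-17,0) [heading=270, draw]
    LT 90: heading 270 -> 0
    FD 9: (-17,0) -> (-8,0) [heading=0, draw]
  ]
  -- iteration 3/3 --
  BK 1: (-8,0) -> (-9,0) [heading=0, draw]
  REPEAT 4 [
    -- iteration 1/4 --
    FD 18: (-9,0) -> (9,0) [heading=0, draw]
    LT 90: heading 0 -> 90
    FD 9: (9,0) -> (9,9) [heading=90, draw]
    -- iteration 2/4 --
    FD 18: (9,9) -> (9,27) [heading=90, draw]
    LT 90: heading 90 -> 180
    FD 9: (9,27) -> (0,27) [heading=180, draw]
    -- iteration 3/4 --
    FD 18: (0,27) -> (-18,27) [heading=180, draw]
    LT 90: heading 180 -> 270
    FD 9: (-18,27) -> (-18,18) [heading=270, draw]
    -- iteration 4/4 --
    FD 18: (-18,18) -> (-18,0) [heading=270, draw]
    LT 90: heading 270 -> 0
    FD 9: (-18,0) -> (-9,0) [heading=0, draw]
  ]
]
BK 2: (-9,0) -> (-11,0) [heading=0, draw]
LT 90: heading 0 -> 90
FD 20: (-11,0) -> (-11,20) [heading=90, draw]
FD 1: (-11,20) -> (-11,21) [heading=90, draw]
Final: pos=(-11,21), heading=90, 32 segment(s) drawn

Answer: -11 21 90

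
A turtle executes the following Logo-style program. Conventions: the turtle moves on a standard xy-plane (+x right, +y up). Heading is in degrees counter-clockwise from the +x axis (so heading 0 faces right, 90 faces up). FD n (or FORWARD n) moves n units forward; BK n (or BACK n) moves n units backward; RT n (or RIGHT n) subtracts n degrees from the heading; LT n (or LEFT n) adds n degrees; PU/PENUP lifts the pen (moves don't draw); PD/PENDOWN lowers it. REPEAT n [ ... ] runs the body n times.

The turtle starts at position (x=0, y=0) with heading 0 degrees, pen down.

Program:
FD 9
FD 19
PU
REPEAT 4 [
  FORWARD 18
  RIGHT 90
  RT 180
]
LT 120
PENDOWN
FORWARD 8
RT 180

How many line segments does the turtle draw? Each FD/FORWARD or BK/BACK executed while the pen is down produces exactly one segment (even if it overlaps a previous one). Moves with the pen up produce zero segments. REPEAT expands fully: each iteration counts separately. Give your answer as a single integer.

Executing turtle program step by step:
Start: pos=(0,0), heading=0, pen down
FD 9: (0,0) -> (9,0) [heading=0, draw]
FD 19: (9,0) -> (28,0) [heading=0, draw]
PU: pen up
REPEAT 4 [
  -- iteration 1/4 --
  FD 18: (28,0) -> (46,0) [heading=0, move]
  RT 90: heading 0 -> 270
  RT 180: heading 270 -> 90
  -- iteration 2/4 --
  FD 18: (46,0) -> (46,18) [heading=90, move]
  RT 90: heading 90 -> 0
  RT 180: heading 0 -> 180
  -- iteration 3/4 --
  FD 18: (46,18) -> (28,18) [heading=180, move]
  RT 90: heading 180 -> 90
  RT 180: heading 90 -> 270
  -- iteration 4/4 --
  FD 18: (28,18) -> (28,0) [heading=270, move]
  RT 90: heading 270 -> 180
  RT 180: heading 180 -> 0
]
LT 120: heading 0 -> 120
PD: pen down
FD 8: (28,0) -> (24,6.928) [heading=120, draw]
RT 180: heading 120 -> 300
Final: pos=(24,6.928), heading=300, 3 segment(s) drawn
Segments drawn: 3

Answer: 3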